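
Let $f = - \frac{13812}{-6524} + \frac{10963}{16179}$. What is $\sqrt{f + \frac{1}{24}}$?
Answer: $\frac{\sqrt{31600619326197894}}{105551796} \approx 1.6842$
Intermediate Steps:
$f = \frac{73746740}{26387949}$ ($f = \left(-13812\right) \left(- \frac{1}{6524}\right) + 10963 \cdot \frac{1}{16179} = \frac{3453}{1631} + \frac{10963}{16179} = \frac{73746740}{26387949} \approx 2.7947$)
$\sqrt{f + \frac{1}{24}} = \sqrt{\frac{73746740}{26387949} + \frac{1}{24}} = \sqrt{\frac{598769903}{211103592}} = \frac{\sqrt{31600619326197894}}{105551796}$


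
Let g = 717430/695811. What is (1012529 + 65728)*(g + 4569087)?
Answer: 1142672688500655553/231937 ≈ 4.9267e+12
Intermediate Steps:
g = 717430/695811 (g = 717430*(1/695811) = 717430/695811 ≈ 1.0311)
(1012529 + 65728)*(g + 4569087) = (1012529 + 65728)*(717430/695811 + 4569087) = 1078257*(3179221711987/695811) = 1142672688500655553/231937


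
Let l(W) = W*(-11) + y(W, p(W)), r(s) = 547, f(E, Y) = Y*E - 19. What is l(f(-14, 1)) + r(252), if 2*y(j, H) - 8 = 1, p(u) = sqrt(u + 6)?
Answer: 1829/2 ≈ 914.50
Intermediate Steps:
f(E, Y) = -19 + E*Y (f(E, Y) = E*Y - 19 = -19 + E*Y)
p(u) = sqrt(6 + u)
y(j, H) = 9/2 (y(j, H) = 4 + (1/2)*1 = 4 + 1/2 = 9/2)
l(W) = 9/2 - 11*W (l(W) = W*(-11) + 9/2 = -11*W + 9/2 = 9/2 - 11*W)
l(f(-14, 1)) + r(252) = (9/2 - 11*(-19 - 14*1)) + 547 = (9/2 - 11*(-19 - 14)) + 547 = (9/2 - 11*(-33)) + 547 = (9/2 + 363) + 547 = 735/2 + 547 = 1829/2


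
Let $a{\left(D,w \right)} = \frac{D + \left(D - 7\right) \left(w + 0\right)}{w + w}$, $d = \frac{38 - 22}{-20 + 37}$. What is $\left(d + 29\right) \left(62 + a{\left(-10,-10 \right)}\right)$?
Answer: $\frac{27486}{17} \approx 1616.8$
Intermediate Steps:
$d = \frac{16}{17} \approx 0.94118$
$a{\left(D,w \right)} = \frac{D + w \left(-7 + D\right)}{2 w}$ ($a{\left(D,w \right)} = \frac{D + \left(-7 + D\right) w}{2 w} = \left(D + w \left(-7 + D\right)\right) \frac{1}{2 w} = \frac{D + w \left(-7 + D\right)}{2 w}$)
$\left(d + 29\right) \left(62 + a{\left(-10,-10 \right)}\right) = \left(\frac{16}{17} + 29\right) \left(62 + \frac{-10 - 10 \left(-7 - 10\right)}{2 \left(-10\right)}\right) = \frac{509 \left(62 + \frac{1}{2} \left(- \frac{1}{10}\right) \left(-10 - -170\right)\right)}{17} = \frac{509 \left(62 + \frac{1}{2} \left(- \frac{1}{10}\right) \left(-10 + 170\right)\right)}{17} = \frac{509 \left(62 + \frac{1}{2} \left(- \frac{1}{10}\right) 160\right)}{17} = \frac{509 \left(62 - 8\right)}{17} = \frac{509}{17} \cdot 54 = \frac{27486}{17}$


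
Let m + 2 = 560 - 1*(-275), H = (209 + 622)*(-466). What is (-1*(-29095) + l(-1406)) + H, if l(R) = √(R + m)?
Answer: -358151 + I*√573 ≈ -3.5815e+5 + 23.937*I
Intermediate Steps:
H = -387246 (H = 831*(-466) = -387246)
m = 833 (m = -2 + (560 - 1*(-275)) = -2 + (560 + 275) = -2 + 835 = 833)
l(R) = √(833 + R) (l(R) = √(R + 833) = √(833 + R))
(-1*(-29095) + l(-1406)) + H = (-1*(-29095) + √(833 - 1406)) - 387246 = (29095 + √(-573)) - 387246 = (29095 + I*√573) - 387246 = -358151 + I*√573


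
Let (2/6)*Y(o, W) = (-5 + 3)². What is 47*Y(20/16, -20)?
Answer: 564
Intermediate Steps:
Y(o, W) = 12 (Y(o, W) = 3*(-5 + 3)² = 3*(-2)² = 3*4 = 12)
47*Y(20/16, -20) = 47*12 = 564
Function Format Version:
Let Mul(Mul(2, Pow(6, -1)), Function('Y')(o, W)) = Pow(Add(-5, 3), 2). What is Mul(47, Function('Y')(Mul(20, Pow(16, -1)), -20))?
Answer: 564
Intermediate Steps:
Function('Y')(o, W) = 12 (Function('Y')(o, W) = Mul(3, Pow(Add(-5, 3), 2)) = Mul(3, Pow(-2, 2)) = Mul(3, 4) = 12)
Mul(47, Function('Y')(Mul(20, Pow(16, -1)), -20)) = Mul(47, 12) = 564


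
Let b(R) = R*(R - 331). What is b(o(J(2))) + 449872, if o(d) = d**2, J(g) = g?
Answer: 448564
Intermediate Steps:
b(R) = R*(-331 + R)
b(o(J(2))) + 449872 = 2**2*(-331 + 2**2) + 449872 = 4*(-331 + 4) + 449872 = 4*(-327) + 449872 = -1308 + 449872 = 448564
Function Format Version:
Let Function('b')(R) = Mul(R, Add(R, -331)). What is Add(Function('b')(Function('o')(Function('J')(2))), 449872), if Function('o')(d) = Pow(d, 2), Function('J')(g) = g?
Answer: 448564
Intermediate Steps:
Function('b')(R) = Mul(R, Add(-331, R))
Add(Function('b')(Function('o')(Function('J')(2))), 449872) = Add(Mul(Pow(2, 2), Add(-331, Pow(2, 2))), 449872) = Add(Mul(4, Add(-331, 4)), 449872) = Add(Mul(4, -327), 449872) = Add(-1308, 449872) = 448564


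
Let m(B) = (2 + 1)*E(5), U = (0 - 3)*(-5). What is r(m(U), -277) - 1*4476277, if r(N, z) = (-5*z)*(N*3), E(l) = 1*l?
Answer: -4413952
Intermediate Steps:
E(l) = l
U = 15 (U = -3*(-5) = 15)
m(B) = 15 (m(B) = (2 + 1)*5 = 3*5 = 15)
r(N, z) = -15*N*z (r(N, z) = (-5*z)*(3*N) = -15*N*z)
r(m(U), -277) - 1*4476277 = -15*15*(-277) - 1*4476277 = 62325 - 4476277 = -4413952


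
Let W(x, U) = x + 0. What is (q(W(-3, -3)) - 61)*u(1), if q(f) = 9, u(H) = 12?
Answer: -624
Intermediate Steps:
W(x, U) = x
(q(W(-3, -3)) - 61)*u(1) = (9 - 61)*12 = -52*12 = -624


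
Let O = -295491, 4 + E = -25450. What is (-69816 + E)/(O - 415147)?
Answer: 47635/355319 ≈ 0.13406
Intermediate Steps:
E = -25454 (E = -4 - 25450 = -25454)
(-69816 + E)/(O - 415147) = (-69816 - 25454)/(-295491 - 415147) = -95270/(-710638) = -95270*(-1/710638) = 47635/355319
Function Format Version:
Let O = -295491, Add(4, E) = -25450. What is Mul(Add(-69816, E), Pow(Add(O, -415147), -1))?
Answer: Rational(47635, 355319) ≈ 0.13406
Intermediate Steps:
E = -25454 (E = Add(-4, -25450) = -25454)
Mul(Add(-69816, E), Pow(Add(O, -415147), -1)) = Mul(Add(-69816, -25454), Pow(Add(-295491, -415147), -1)) = Mul(-95270, Pow(-710638, -1)) = Mul(-95270, Rational(-1, 710638)) = Rational(47635, 355319)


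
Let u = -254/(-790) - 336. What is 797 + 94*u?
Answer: -12148927/395 ≈ -30757.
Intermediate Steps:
u = -132593/395 (u = -254*(-1/790) - 336 = 127/395 - 336 = -132593/395 ≈ -335.68)
797 + 94*u = 797 + 94*(-132593/395) = 797 - 12463742/395 = -12148927/395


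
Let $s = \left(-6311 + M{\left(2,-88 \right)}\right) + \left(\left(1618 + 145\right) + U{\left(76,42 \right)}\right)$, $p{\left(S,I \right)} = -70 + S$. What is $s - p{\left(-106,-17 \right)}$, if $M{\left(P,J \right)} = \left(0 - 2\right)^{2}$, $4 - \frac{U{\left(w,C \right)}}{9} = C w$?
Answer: $-33060$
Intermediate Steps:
$U{\left(w,C \right)} = 36 - 9 C w$
$M{\left(P,J \right)} = 4$ ($M{\left(P,J \right)} = \left(-2\right)^{2} = 4$)
$s = -33236$ ($s = \left(-6311 + 4\right) + \left(\left(1618 + 145\right) + \left(36 - 378 \cdot 76\right)\right) = -6307 + \left(1763 + \left(36 - 28728\right)\right) = -6307 + \left(1763 - 28692\right) = -6307 - 26929 = -33236$)
$s - p{\left(-106,-17 \right)} = -33236 - \left(-70 - 106\right) = -33236 - -176 = -33236 + 176 = -33060$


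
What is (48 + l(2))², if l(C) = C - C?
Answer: 2304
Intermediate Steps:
l(C) = 0
(48 + l(2))² = (48 + 0)² = 48² = 2304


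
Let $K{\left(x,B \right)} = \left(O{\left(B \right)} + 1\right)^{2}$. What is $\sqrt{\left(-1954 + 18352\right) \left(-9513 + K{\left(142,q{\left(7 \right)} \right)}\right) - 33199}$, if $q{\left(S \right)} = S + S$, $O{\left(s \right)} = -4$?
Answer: $i \sqrt{155879791} \approx 12485.0 i$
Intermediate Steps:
$q{\left(S \right)} = 2 S$
$K{\left(x,B \right)} = 9$ ($K{\left(x,B \right)} = \left(-4 + 1\right)^{2} = \left(-3\right)^{2} = 9$)
$\sqrt{\left(-1954 + 18352\right) \left(-9513 + K{\left(142,q{\left(7 \right)} \right)}\right) - 33199} = \sqrt{\left(-1954 + 18352\right) \left(-9513 + 9\right) - 33199} = \sqrt{16398 \left(-9504\right) - 33199} = \sqrt{-155846592 - 33199} = \sqrt{-155879791} = i \sqrt{155879791}$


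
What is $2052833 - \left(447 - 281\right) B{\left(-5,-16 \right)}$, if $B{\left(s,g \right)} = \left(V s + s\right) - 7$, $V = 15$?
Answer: $2067275$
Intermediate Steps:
$B{\left(s,g \right)} = -7 + 16 s$ ($B{\left(s,g \right)} = \left(15 s + s\right) - 7 = 16 s - 7 = -7 + 16 s$)
$2052833 - \left(447 - 281\right) B{\left(-5,-16 \right)} = 2052833 - \left(447 - 281\right) \left(-7 + 16 \left(-5\right)\right) = 2052833 - 166 \left(-7 - 80\right) = 2052833 - 166 \left(-87\right) = 2052833 - -14442 = 2052833 + 14442 = 2067275$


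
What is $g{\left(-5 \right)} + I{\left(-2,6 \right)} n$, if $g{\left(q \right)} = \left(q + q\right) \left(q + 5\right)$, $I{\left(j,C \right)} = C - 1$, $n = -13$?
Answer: $-65$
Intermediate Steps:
$I{\left(j,C \right)} = -1 + C$
$g{\left(q \right)} = 2 q \left(5 + q\right)$
$g{\left(-5 \right)} + I{\left(-2,6 \right)} n = 2 \left(-5\right) \left(5 - 5\right) + \left(-1 + 6\right) \left(-13\right) = 2 \left(-5\right) 0 + 5 \left(-13\right) = 0 - 65 = -65$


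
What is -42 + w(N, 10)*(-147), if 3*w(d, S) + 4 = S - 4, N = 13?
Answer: -140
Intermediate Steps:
w(d, S) = -8/3 + S/3 (w(d, S) = -4/3 + (S - 4)/3 = -4/3 + (-4 + S)/3 = -4/3 + (-4/3 + S/3) = -8/3 + S/3)
-42 + w(N, 10)*(-147) = -42 + (-8/3 + (⅓)*10)*(-147) = -42 + (-8/3 + 10/3)*(-147) = -42 + (⅔)*(-147) = -42 - 98 = -140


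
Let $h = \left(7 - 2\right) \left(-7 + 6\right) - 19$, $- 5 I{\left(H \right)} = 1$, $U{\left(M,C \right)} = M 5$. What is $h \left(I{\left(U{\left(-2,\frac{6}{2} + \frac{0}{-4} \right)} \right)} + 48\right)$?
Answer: $- \frac{5736}{5} \approx -1147.2$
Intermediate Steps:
$U{\left(M,C \right)} = 5 M$
$I{\left(H \right)} = - \frac{1}{5}$ ($I{\left(H \right)} = \left(- \frac{1}{5}\right) 1 = - \frac{1}{5}$)
$h = -24$ ($h = 5 \left(-1\right) - 19 = -5 - 19 = -24$)
$h \left(I{\left(U{\left(-2,\frac{6}{2} + \frac{0}{-4} \right)} \right)} + 48\right) = - 24 \left(- \frac{1}{5} + 48\right) = \left(-24\right) \frac{239}{5} = - \frac{5736}{5}$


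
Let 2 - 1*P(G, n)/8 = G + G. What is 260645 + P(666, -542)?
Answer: 250005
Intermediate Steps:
P(G, n) = 16 - 16*G (P(G, n) = 16 - 8*(G + G) = 16 - 16*G)
260645 + P(666, -542) = 260645 + (16 - 16*666) = 260645 + (16 - 10656) = 260645 - 10640 = 250005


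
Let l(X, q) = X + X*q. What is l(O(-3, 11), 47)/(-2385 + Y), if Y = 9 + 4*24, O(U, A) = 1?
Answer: -2/95 ≈ -0.021053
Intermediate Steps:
Y = 105 (Y = 9 + 96 = 105)
l(O(-3, 11), 47)/(-2385 + Y) = (1*(1 + 47))/(-2385 + 105) = (1*48)/(-2280) = 48*(-1/2280) = -2/95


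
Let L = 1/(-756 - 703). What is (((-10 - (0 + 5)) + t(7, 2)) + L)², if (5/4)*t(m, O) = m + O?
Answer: 3238292836/53217025 ≈ 60.851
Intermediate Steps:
t(m, O) = 4*O/5 + 4*m/5 (t(m, O) = 4*(m + O)/5 = 4*(O + m)/5 = 4*O/5 + 4*m/5)
L = -1/1459 (L = 1/(-1459) = -1/1459 ≈ -0.00068540)
(((-10 - (0 + 5)) + t(7, 2)) + L)² = (((-10 - (0 + 5)) + ((⅘)*2 + (⅘)*7)) - 1/1459)² = (((-10 - 1*5) + (8/5 + 28/5)) - 1/1459)² = (((-10 - 5) + 36/5) - 1/1459)² = ((-15 + 36/5) - 1/1459)² = (-39/5 - 1/1459)² = (-56906/7295)² = 3238292836/53217025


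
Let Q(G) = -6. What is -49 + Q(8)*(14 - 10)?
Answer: -73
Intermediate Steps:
-49 + Q(8)*(14 - 10) = -49 - 6*(14 - 10) = -49 - 6*4 = -49 - 24 = -73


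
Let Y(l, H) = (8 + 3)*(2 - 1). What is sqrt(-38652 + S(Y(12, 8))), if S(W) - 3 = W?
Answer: I*sqrt(38638) ≈ 196.57*I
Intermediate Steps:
Y(l, H) = 11 (Y(l, H) = 11*1 = 11)
S(W) = 3 + W
sqrt(-38652 + S(Y(12, 8))) = sqrt(-38652 + (3 + 11)) = sqrt(-38652 + 14) = sqrt(-38638) = I*sqrt(38638)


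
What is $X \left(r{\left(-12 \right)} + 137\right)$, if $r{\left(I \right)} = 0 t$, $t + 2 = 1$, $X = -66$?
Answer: $-9042$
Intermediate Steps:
$t = -1$ ($t = -2 + 1 = -1$)
$r{\left(I \right)} = 0$ ($r{\left(I \right)} = 0 \left(-1\right) = 0$)
$X \left(r{\left(-12 \right)} + 137\right) = - 66 \left(0 + 137\right) = \left(-66\right) 137 = -9042$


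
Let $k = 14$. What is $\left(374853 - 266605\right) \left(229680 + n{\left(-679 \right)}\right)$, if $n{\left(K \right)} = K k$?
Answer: $23833395152$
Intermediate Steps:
$n{\left(K \right)} = 14 K$ ($n{\left(K \right)} = K 14 = 14 K$)
$\left(374853 - 266605\right) \left(229680 + n{\left(-679 \right)}\right) = \left(374853 - 266605\right) \left(229680 + 14 \left(-679\right)\right) = 108248 \left(229680 - 9506\right) = 108248 \cdot 220174 = 23833395152$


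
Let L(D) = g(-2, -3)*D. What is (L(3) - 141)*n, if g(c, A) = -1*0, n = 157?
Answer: -22137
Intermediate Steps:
g(c, A) = 0
L(D) = 0 (L(D) = 0*D = 0)
(L(3) - 141)*n = (0 - 141)*157 = -141*157 = -22137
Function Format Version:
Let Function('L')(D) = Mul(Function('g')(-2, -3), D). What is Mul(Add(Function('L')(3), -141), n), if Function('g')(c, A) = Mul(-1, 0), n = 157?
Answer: -22137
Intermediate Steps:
Function('g')(c, A) = 0
Function('L')(D) = 0 (Function('L')(D) = Mul(0, D) = 0)
Mul(Add(Function('L')(3), -141), n) = Mul(Add(0, -141), 157) = Mul(-141, 157) = -22137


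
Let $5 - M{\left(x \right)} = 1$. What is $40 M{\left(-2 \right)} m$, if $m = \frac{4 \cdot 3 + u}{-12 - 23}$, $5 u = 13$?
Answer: $- \frac{2336}{35} \approx -66.743$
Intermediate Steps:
$u = \frac{13}{5}$ ($u = \frac{1}{5} \cdot 13 = \frac{13}{5} \approx 2.6$)
$m = - \frac{73}{175}$ ($m = \frac{4 \cdot 3 + \frac{13}{5}}{-12 - 23} = \frac{12 + \frac{13}{5}}{-35} = \frac{73}{5} \left(- \frac{1}{35}\right) = - \frac{73}{175} \approx -0.41714$)
$M{\left(x \right)} = 4$ ($M{\left(x \right)} = 5 - 1 = 4$)
$40 M{\left(-2 \right)} m = 40 \cdot 4 \left(- \frac{73}{175}\right) = 160 \left(- \frac{73}{175}\right) = - \frac{2336}{35}$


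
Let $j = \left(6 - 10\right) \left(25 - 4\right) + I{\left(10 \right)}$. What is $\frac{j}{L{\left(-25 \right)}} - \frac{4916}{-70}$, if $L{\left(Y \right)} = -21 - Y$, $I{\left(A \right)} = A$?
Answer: $\frac{3621}{70} \approx 51.729$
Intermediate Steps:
$j = -74$ ($j = \left(6 - 10\right) \left(25 - 4\right) + 10 = \left(6 - 10\right) 21 + 10 = \left(-4\right) 21 + 10 = -84 + 10 = -74$)
$\frac{j}{L{\left(-25 \right)}} - \frac{4916}{-70} = - \frac{74}{-21 - -25} - \frac{4916}{-70} = - \frac{74}{-21 + 25} - - \frac{2458}{35} = - \frac{74}{4} + \frac{2458}{35} = \left(-74\right) \frac{1}{4} + \frac{2458}{35} = - \frac{37}{2} + \frac{2458}{35} = \frac{3621}{70}$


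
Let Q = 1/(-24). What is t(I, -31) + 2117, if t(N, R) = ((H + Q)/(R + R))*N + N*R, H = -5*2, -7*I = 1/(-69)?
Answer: 1521450481/718704 ≈ 2116.9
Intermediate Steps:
I = 1/483 (I = -⅐/(-69) = -⅐*(-1/69) = 1/483 ≈ 0.0020704)
Q = -1/24 ≈ -0.041667
H = -10
t(N, R) = N*R - 241*N/(48*R) (t(N, R) = ((-10 - 1/24)/(R + R))*N + N*R = (-241*1/(2*R)/24)*N + N*R = (-241/(48*R))*N + N*R = -241*N/(48*R) + N*R = N*R - 241*N/(48*R))
t(I, -31) + 2117 = ((1/483)*(-31) - 241/48*1/483/(-31)) + 2117 = (-31/483 - 241/48*1/483*(-1/31)) + 2117 = (-31/483 + 241/718704) + 2117 = -45887/718704 + 2117 = 1521450481/718704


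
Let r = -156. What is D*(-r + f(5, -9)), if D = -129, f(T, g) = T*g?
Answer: -14319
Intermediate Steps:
D*(-r + f(5, -9)) = -129*(-1*(-156) + 5*(-9)) = -129*(156 - 45) = -129*111 = -14319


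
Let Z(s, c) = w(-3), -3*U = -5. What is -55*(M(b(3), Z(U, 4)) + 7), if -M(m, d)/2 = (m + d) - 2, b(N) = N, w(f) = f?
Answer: -605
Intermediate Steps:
U = 5/3 (U = -⅓*(-5) = 5/3 ≈ 1.6667)
Z(s, c) = -3
M(m, d) = 4 - 2*d - 2*m (M(m, d) = -2*((m + d) - 2) = -2*((d + m) - 2) = -2*(-2 + d + m) = 4 - 2*d - 2*m)
-55*(M(b(3), Z(U, 4)) + 7) = -55*((4 - 2*(-3) - 2*3) + 7) = -55*((4 + 6 - 6) + 7) = -55*(4 + 7) = -55*11 = -605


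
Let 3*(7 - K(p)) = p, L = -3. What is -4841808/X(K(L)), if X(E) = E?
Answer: -605226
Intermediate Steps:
K(p) = 7 - p/3
-4841808/X(K(L)) = -4841808/(7 - 1/3*(-3)) = -4841808/(7 + 1) = -4841808/8 = -4841808*1/8 = -605226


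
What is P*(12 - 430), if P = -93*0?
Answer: 0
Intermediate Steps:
P = 0
P*(12 - 430) = 0*(12 - 430) = 0*(-418) = 0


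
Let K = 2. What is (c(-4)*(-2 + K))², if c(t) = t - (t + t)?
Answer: 0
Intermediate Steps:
c(t) = -t (c(t) = t - 2*t = -t)
(c(-4)*(-2 + K))² = ((-1*(-4))*(-2 + 2))² = (4*0)² = 0² = 0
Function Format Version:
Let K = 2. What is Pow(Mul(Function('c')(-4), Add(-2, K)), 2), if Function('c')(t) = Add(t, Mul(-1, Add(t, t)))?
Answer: 0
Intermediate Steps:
Function('c')(t) = Mul(-1, t) (Function('c')(t) = Add(t, Mul(-1, Mul(2, t))) = Add(t, Mul(-2, t)) = Mul(-1, t))
Pow(Mul(Function('c')(-4), Add(-2, K)), 2) = Pow(Mul(Mul(-1, -4), Add(-2, 2)), 2) = Pow(Mul(4, 0), 2) = Pow(0, 2) = 0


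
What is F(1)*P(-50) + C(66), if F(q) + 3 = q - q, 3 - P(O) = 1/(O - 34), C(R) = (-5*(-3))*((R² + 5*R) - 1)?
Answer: 1967447/28 ≈ 70266.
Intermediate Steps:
C(R) = -15 + 15*R² + 75*R (C(R) = 15*(-1 + R² + 5*R) = -15 + 15*R² + 75*R)
P(O) = 3 - 1/(-34 + O) (P(O) = 3 - 1/(O - 34) = 3 - 1/(-34 + O))
F(q) = -3 (F(q) = -3 + (q - q) = -3 + 0 = -3)
F(1)*P(-50) + C(66) = -3*(-103 + 3*(-50))/(-34 - 50) + (-15 + 15*66² + 75*66) = -3*(-103 - 150)/(-84) + (-15 + 15*4356 + 4950) = -(-1)*(-253)/28 + (-15 + 65340 + 4950) = -3*253/84 + 70275 = -253/28 + 70275 = 1967447/28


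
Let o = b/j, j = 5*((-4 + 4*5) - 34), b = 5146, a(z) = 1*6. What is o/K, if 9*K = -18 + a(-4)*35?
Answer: -2573/960 ≈ -2.6802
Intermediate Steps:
a(z) = 6
j = -90 (j = 5*((-4 + 20) - 34) = 5*(16 - 34) = 5*(-18) = -90)
K = 64/3 (K = (-18 + 6*35)/9 = (-18 + 210)/9 = (1/9)*192 = 64/3 ≈ 21.333)
o = -2573/45 (o = 5146/(-90) = 5146*(-1/90) = -2573/45 ≈ -57.178)
o/K = -2573/(45*64/3) = -2573/45*3/64 = -2573/960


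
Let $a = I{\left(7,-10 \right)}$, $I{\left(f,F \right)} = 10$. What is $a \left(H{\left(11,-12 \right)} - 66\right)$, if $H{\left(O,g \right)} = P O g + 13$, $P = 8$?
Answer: $-11090$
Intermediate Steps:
$a = 10$
$H{\left(O,g \right)} = 13 + 8 O g$ ($H{\left(O,g \right)} = 8 O g + 13 = 13 + 8 O g$)
$a \left(H{\left(11,-12 \right)} - 66\right) = 10 \left(\left(13 + 8 \cdot 11 \left(-12\right)\right) - 66\right) = 10 \left(\left(13 - 1056\right) - 66\right) = 10 \left(-1043 - 66\right) = 10 \left(-1109\right) = -11090$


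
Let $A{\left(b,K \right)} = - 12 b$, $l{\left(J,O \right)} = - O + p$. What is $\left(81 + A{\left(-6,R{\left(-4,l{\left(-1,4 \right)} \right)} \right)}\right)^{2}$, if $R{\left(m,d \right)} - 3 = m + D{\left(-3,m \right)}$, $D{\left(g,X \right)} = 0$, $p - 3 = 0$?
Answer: $23409$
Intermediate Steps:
$p = 3$ ($p = 3 + 0 = 3$)
$l{\left(J,O \right)} = 3 - O$ ($l{\left(J,O \right)} = - O + 3 = 3 - O$)
$R{\left(m,d \right)} = 3 + m$ ($R{\left(m,d \right)} = 3 + \left(m + 0\right) = 3 + m$)
$\left(81 + A{\left(-6,R{\left(-4,l{\left(-1,4 \right)} \right)} \right)}\right)^{2} = \left(81 - -72\right)^{2} = \left(81 + 72\right)^{2} = 153^{2} = 23409$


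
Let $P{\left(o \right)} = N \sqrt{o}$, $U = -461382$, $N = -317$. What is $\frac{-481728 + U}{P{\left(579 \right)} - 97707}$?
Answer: $\frac{15358074795}{1581412453} - \frac{49827645 \sqrt{579}}{1581412453} \approx 8.9534$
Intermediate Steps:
$P{\left(o \right)} = - 317 \sqrt{o}$
$\frac{-481728 + U}{P{\left(579 \right)} - 97707} = \frac{-481728 - 461382}{- 317 \sqrt{579} - 97707} = - \frac{943110}{-97707 - 317 \sqrt{579}}$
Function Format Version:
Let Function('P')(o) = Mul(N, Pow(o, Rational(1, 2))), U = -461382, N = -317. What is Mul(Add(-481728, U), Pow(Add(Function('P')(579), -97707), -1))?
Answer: Add(Rational(15358074795, 1581412453), Mul(Rational(-49827645, 1581412453), Pow(579, Rational(1, 2)))) ≈ 8.9534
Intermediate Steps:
Function('P')(o) = Mul(-317, Pow(o, Rational(1, 2)))
Mul(Add(-481728, U), Pow(Add(Function('P')(579), -97707), -1)) = Mul(Add(-481728, -461382), Pow(Add(Mul(-317, Pow(579, Rational(1, 2))), -97707), -1)) = Mul(-943110, Pow(Add(-97707, Mul(-317, Pow(579, Rational(1, 2)))), -1))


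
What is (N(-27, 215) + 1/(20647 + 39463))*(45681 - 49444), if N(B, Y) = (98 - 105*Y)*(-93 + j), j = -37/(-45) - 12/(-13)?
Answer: -4175582291337563/540990 ≈ -7.7184e+9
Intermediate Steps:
j = 1021/585 (j = -37*(-1/45) - 12*(-1/13) = 37/45 + 12/13 = 1021/585 ≈ 1.7453)
N(B, Y) = -5231632/585 + 373688*Y/39 (N(B, Y) = (98 - 105*Y)*(-93 + 1021/585) = (98 - 105*Y)*(-53384/585) = -5231632/585 + 373688*Y/39)
(N(-27, 215) + 1/(20647 + 39463))*(45681 - 49444) = ((-5231632/585 + (373688/39)*215) + 1/(20647 + 39463))*(45681 - 49444) = ((-5231632/585 + 80342920/39) + 1/60110)*(-3763) = (92300936/45 + 1/60110)*(-3763) = (1109641852601/540990)*(-3763) = -4175582291337563/540990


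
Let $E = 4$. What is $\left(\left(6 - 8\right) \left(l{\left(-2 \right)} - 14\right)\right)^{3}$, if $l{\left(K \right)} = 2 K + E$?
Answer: $21952$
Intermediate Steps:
$l{\left(K \right)} = 4 + 2 K$ ($l{\left(K \right)} = 2 K + 4 = 4 + 2 K$)
$\left(\left(6 - 8\right) \left(l{\left(-2 \right)} - 14\right)\right)^{3} = \left(\left(6 - 8\right) \left(\left(4 + 2 \left(-2\right)\right) - 14\right)\right)^{3} = \left(- 2 \left(\left(4 - 4\right) - 14\right)\right)^{3} = \left(- 2 \left(0 - 14\right)\right)^{3} = \left(\left(-2\right) \left(-14\right)\right)^{3} = 28^{3} = 21952$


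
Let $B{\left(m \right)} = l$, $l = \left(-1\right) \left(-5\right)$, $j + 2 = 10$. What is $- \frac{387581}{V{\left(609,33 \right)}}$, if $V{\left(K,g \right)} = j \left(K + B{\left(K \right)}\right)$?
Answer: $- \frac{387581}{4912} \approx -78.905$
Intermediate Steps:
$j = 8$ ($j = -2 + 10 = 8$)
$l = 5$
$B{\left(m \right)} = 5$
$V{\left(K,g \right)} = 40 + 8 K$ ($V{\left(K,g \right)} = 8 \left(K + 5\right) = 8 \left(5 + K\right) = 40 + 8 K$)
$- \frac{387581}{V{\left(609,33 \right)}} = - \frac{387581}{40 + 8 \cdot 609} = - \frac{387581}{40 + 4872} = - \frac{387581}{4912}$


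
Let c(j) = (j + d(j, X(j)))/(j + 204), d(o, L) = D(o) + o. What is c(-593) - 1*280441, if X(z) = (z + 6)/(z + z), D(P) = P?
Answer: -109089770/389 ≈ -2.8044e+5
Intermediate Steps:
X(z) = (6 + z)/(2*z) (X(z) = (6 + z)/((2*z)) = (6 + z)*(1/(2*z)) = (6 + z)/(2*z))
d(o, L) = 2*o (d(o, L) = o + o = 2*o)
c(j) = 3*j/(204 + j) (c(j) = (j + 2*j)/(j + 204) = (3*j)/(204 + j) = 3*j/(204 + j))
c(-593) - 1*280441 = 3*(-593)/(204 - 593) - 1*280441 = 3*(-593)/(-389) - 280441 = 3*(-593)*(-1/389) - 280441 = 1779/389 - 280441 = -109089770/389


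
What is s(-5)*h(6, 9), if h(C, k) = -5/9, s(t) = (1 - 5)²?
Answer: -80/9 ≈ -8.8889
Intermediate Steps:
s(t) = 16 (s(t) = (-4)² = 16)
h(C, k) = -5/9 (h(C, k) = -5*⅑ = -5/9)
s(-5)*h(6, 9) = 16*(-5/9) = -80/9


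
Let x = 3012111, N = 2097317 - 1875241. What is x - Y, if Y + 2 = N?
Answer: 2790037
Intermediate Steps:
N = 222076
Y = 222074 (Y = -2 + 222076 = 222074)
x - Y = 3012111 - 1*222074 = 3012111 - 222074 = 2790037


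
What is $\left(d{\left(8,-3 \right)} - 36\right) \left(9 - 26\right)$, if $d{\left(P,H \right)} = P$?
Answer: $476$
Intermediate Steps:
$\left(d{\left(8,-3 \right)} - 36\right) \left(9 - 26\right) = \left(8 - 36\right) \left(9 - 26\right) = - 28 \left(9 - 26\right) = \left(-28\right) \left(-17\right) = 476$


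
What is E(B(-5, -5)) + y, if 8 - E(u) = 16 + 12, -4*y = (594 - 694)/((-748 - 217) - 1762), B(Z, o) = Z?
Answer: -54565/2727 ≈ -20.009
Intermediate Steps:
y = -25/2727 (y = -(594 - 694)/(4*((-748 - 217) - 1762)) = -(-25)/(-965 - 1762) = -(-25)/(-2727) = -(-25)*(-1)/2727 = -¼*100/2727 = -25/2727 ≈ -0.0091676)
E(u) = -20 (E(u) = 8 - (16 + 12) = 8 - 1*28 = 8 - 28 = -20)
E(B(-5, -5)) + y = -20 - 25/2727 = -54565/2727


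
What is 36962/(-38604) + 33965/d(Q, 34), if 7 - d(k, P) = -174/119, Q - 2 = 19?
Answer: 77996888803/19437114 ≈ 4012.8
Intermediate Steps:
Q = 21 (Q = 2 + 19 = 21)
d(k, P) = 1007/119 (d(k, P) = 7 - (-174)/119 = 7 - 1*(-174/119) = 7 + 174/119 = 1007/119)
36962/(-38604) + 33965/d(Q, 34) = 36962/(-38604) + 33965/(1007/119) = 36962*(-1/38604) + 33965*(119/1007) = -18481/19302 + 4041835/1007 = 77996888803/19437114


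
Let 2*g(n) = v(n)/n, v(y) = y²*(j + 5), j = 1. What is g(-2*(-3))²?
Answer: 324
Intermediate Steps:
v(y) = 6*y² (v(y) = y²*(1 + 5) = y²*6 = 6*y²)
g(n) = 3*n (g(n) = ((6*n²)/n)/2 = (6*n)/2 = 3*n)
g(-2*(-3))² = (3*(-2*(-3)))² = (3*6)² = 18² = 324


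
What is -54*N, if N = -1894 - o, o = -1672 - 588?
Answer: -19764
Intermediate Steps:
o = -2260
N = 366 (N = -1894 - 1*(-2260) = -1894 + 2260 = 366)
-54*N = -54*366 = -19764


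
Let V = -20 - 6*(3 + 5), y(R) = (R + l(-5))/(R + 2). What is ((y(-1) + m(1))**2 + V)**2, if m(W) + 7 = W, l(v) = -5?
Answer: 5776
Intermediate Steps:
m(W) = -7 + W
y(R) = (-5 + R)/(2 + R) (y(R) = (R - 5)/(R + 2) = (-5 + R)/(2 + R))
V = -68 (V = -20 - 6*8 = -20 - 48 = -68)
((y(-1) + m(1))**2 + V)**2 = (((-5 - 1)/(2 - 1) + (-7 + 1))**2 - 68)**2 = ((-6/1 - 6)**2 - 68)**2 = ((1*(-6) - 6)**2 - 68)**2 = ((-6 - 6)**2 - 68)**2 = ((-12)**2 - 68)**2 = (144 - 68)**2 = 76**2 = 5776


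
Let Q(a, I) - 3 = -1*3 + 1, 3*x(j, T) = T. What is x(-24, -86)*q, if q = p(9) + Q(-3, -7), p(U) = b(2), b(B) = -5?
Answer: 344/3 ≈ 114.67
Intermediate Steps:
x(j, T) = T/3
Q(a, I) = 1 (Q(a, I) = 3 + (-1*3 + 1) = 3 + (-3 + 1) = 3 - 2 = 1)
p(U) = -5
q = -4 (q = -5 + 1 = -4)
x(-24, -86)*q = ((⅓)*(-86))*(-4) = -86/3*(-4) = 344/3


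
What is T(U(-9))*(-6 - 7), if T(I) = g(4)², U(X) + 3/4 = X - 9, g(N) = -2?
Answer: -52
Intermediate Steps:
U(X) = -39/4 + X (U(X) = -¾ + (X - 9) = -¾ + (-9 + X) = -39/4 + X)
T(I) = 4 (T(I) = (-2)² = 4)
T(U(-9))*(-6 - 7) = 4*(-6 - 7) = 4*(-13) = -52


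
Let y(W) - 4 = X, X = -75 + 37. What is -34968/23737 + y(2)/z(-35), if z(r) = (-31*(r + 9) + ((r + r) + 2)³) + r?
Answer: -10967290790/7445371157 ≈ -1.4730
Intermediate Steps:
X = -38
y(W) = -34 (y(W) = 4 - 38 = -34)
z(r) = -279 + (2 + 2*r)³ - 30*r (z(r) = (-31*(9 + r) + (2*r + 2)³) + r = ((-279 - 31*r) + (2 + 2*r)³) + r = (-279 + (2 + 2*r)³ - 31*r) + r = -279 + (2 + 2*r)³ - 30*r)
-34968/23737 + y(2)/z(-35) = -34968/23737 - 34/(-279 - 30*(-35) + 8*(1 - 35)³) = -34968*1/23737 - 34/(-279 + 1050 + 8*(-34)³) = -34968/23737 - 34/(-279 + 1050 + 8*(-39304)) = -34968/23737 - 34/(-279 + 1050 - 314432) = -34968/23737 - 34/(-313661) = -34968/23737 - 34*(-1/313661) = -34968/23737 + 34/313661 = -10967290790/7445371157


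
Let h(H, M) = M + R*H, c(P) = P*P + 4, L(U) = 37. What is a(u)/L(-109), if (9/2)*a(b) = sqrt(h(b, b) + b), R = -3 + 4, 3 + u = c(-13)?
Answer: 2*sqrt(510)/333 ≈ 0.13563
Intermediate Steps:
c(P) = 4 + P**2 (c(P) = P**2 + 4 = 4 + P**2)
u = 170 (u = -3 + (4 + (-13)**2) = -3 + (4 + 169) = -3 + 173 = 170)
R = 1
h(H, M) = H + M (h(H, M) = M + 1*H = M + H = H + M)
a(b) = 2*sqrt(3)*sqrt(b)/9 (a(b) = 2*sqrt((b + b) + b)/9 = 2*sqrt(2*b + b)/9 = 2*sqrt(3*b)/9 = 2*(sqrt(3)*sqrt(b))/9 = 2*sqrt(3)*sqrt(b)/9)
a(u)/L(-109) = (2*sqrt(3)*sqrt(170)/9)/37 = (2*sqrt(510)/9)*(1/37) = 2*sqrt(510)/333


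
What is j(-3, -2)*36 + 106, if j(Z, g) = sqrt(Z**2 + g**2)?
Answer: 106 + 36*sqrt(13) ≈ 235.80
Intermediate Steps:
j(-3, -2)*36 + 106 = sqrt((-3)**2 + (-2)**2)*36 + 106 = sqrt(9 + 4)*36 + 106 = sqrt(13)*36 + 106 = 36*sqrt(13) + 106 = 106 + 36*sqrt(13)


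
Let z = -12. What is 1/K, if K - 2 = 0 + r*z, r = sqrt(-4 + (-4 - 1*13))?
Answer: 1/1514 + 3*I*sqrt(21)/757 ≈ 0.0006605 + 0.018161*I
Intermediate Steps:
r = I*sqrt(21) (r = sqrt(-4 + (-4 - 13)) = sqrt(-4 - 17) = sqrt(-21) = I*sqrt(21) ≈ 4.5826*I)
K = 2 - 12*I*sqrt(21) (K = 2 + (0 + (I*sqrt(21))*(-12)) = 2 + (0 - 12*I*sqrt(21)) = 2 - 12*I*sqrt(21) ≈ 2.0 - 54.991*I)
1/K = 1/(2 - 12*I*sqrt(21))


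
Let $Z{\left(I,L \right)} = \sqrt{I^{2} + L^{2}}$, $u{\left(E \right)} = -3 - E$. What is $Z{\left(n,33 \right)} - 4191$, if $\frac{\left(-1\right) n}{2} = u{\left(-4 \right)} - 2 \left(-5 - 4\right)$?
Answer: $-4191 + \sqrt{2533} \approx -4140.7$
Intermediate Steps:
$n = -38$ ($n = - 2 \left(\left(-3 - -4\right) - 2 \left(-5 - 4\right)\right) = - 2 \left(\left(-3 + 4\right) - -18\right) = - 2 \left(1 + 18\right) = \left(-2\right) 19 = -38$)
$Z{\left(n,33 \right)} - 4191 = \sqrt{\left(-38\right)^{2} + 33^{2}} - 4191 = \sqrt{1444 + 1089} - 4191 = \sqrt{2533} - 4191 = -4191 + \sqrt{2533}$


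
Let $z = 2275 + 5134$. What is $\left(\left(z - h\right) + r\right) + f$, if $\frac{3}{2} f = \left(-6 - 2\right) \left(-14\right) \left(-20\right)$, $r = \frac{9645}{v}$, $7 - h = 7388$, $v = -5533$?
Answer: $\frac{220682435}{16599} \approx 13295.0$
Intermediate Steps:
$h = -7381$ ($h = 7 - 7388 = -7381$)
$z = 7409$
$r = - \frac{9645}{5533}$ ($r = \frac{9645}{-5533} = 9645 \left(- \frac{1}{5533}\right) = - \frac{9645}{5533} \approx -1.7432$)
$f = - \frac{4480}{3}$ ($f = \frac{2 \left(-6 - 2\right) \left(-14\right) \left(-20\right)}{3} = \frac{2 \left(-8\right) \left(-14\right) \left(-20\right)}{3} = \frac{2 \cdot 112 \left(-20\right)}{3} = \frac{2}{3} \left(-2240\right) = - \frac{4480}{3} \approx -1493.3$)
$\left(\left(z - h\right) + r\right) + f = \left(\left(7409 - -7381\right) - \frac{9645}{5533}\right) - \frac{4480}{3} = \left(\left(7409 + 7381\right) - \frac{9645}{5533}\right) - \frac{4480}{3} = \left(14790 - \frac{9645}{5533}\right) - \frac{4480}{3} = \frac{81823425}{5533} - \frac{4480}{3} = \frac{220682435}{16599}$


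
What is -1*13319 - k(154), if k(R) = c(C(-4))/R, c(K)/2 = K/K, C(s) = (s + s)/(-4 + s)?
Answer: -1025564/77 ≈ -13319.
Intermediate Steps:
C(s) = 2*s/(-4 + s) (C(s) = (2*s)/(-4 + s) = 2*s/(-4 + s))
c(K) = 2 (c(K) = 2*(K/K) = 2*1 = 2)
k(R) = 2/R
-1*13319 - k(154) = -1*13319 - 2/154 = -13319 - 2/154 = -13319 - 1*1/77 = -13319 - 1/77 = -1025564/77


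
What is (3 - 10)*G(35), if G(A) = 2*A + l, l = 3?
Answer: -511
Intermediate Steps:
G(A) = 3 + 2*A (G(A) = 2*A + 3 = 3 + 2*A)
(3 - 10)*G(35) = (3 - 10)*(3 + 2*35) = -7*(3 + 70) = -7*73 = -511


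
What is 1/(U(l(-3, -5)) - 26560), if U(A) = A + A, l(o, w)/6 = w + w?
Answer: -1/26680 ≈ -3.7481e-5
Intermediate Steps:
l(o, w) = 12*w (l(o, w) = 6*(w + w) = 6*(2*w) = 12*w)
U(A) = 2*A
1/(U(l(-3, -5)) - 26560) = 1/(2*(12*(-5)) - 26560) = 1/(2*(-60) - 26560) = 1/(-120 - 26560) = 1/(-26680) = -1/26680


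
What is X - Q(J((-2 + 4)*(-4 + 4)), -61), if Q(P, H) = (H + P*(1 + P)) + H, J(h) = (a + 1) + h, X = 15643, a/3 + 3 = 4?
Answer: 15745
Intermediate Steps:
a = 3 (a = -9 + 3*4 = -9 + 12 = 3)
J(h) = 4 + h (J(h) = (3 + 1) + h = 4 + h)
Q(P, H) = 2*H + P*(1 + P)
X - Q(J((-2 + 4)*(-4 + 4)), -61) = 15643 - ((4 + (-2 + 4)*(-4 + 4)) + (4 + (-2 + 4)*(-4 + 4))² + 2*(-61)) = 15643 - ((4 + 2*0) + (4 + 2*0)² - 122) = 15643 - ((4 + 0) + (4 + 0)² - 122) = 15643 - (4 + 4² - 122) = 15643 - (4 + 16 - 122) = 15643 - 1*(-102) = 15643 + 102 = 15745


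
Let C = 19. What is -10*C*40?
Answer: -7600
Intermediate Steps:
-10*C*40 = -10*19*40 = -190*40 = -7600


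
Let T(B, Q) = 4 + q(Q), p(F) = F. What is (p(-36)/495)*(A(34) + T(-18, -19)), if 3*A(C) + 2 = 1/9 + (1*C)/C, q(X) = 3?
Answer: -724/1485 ≈ -0.48754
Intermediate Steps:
A(C) = -8/27 (A(C) = -⅔ + (1/9 + (1*C)/C)/3 = -⅔ + (1*(⅑) + C/C)/3 = -⅔ + (⅑ + 1)/3 = -⅔ + (⅓)*(10/9) = -⅔ + 10/27 = -8/27)
T(B, Q) = 7 (T(B, Q) = 4 + 3 = 7)
(p(-36)/495)*(A(34) + T(-18, -19)) = (-36/495)*(-8/27 + 7) = -36*1/495*(181/27) = -4/55*181/27 = -724/1485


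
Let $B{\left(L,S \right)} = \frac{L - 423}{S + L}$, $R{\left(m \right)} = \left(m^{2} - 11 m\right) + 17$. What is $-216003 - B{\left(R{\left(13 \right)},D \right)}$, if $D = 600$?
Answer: $- \frac{138889549}{643} \approx -2.16 \cdot 10^{5}$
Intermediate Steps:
$R{\left(m \right)} = 17 + m^{2} - 11 m$
$B{\left(L,S \right)} = \frac{-423 + L}{L + S}$
$-216003 - B{\left(R{\left(13 \right)},D \right)} = -216003 - \frac{-423 + \left(17 + 13^{2} - 143\right)}{\left(17 + 13^{2} - 143\right) + 600} = -216003 - \frac{-423 + \left(17 + 169 - 143\right)}{\left(17 + 169 - 143\right) + 600} = -216003 - \frac{-423 + 43}{43 + 600} = -216003 - \frac{1}{643} \left(-380\right) = -216003 - - \frac{380}{643} = -216003 + \frac{380}{643} = - \frac{138889549}{643}$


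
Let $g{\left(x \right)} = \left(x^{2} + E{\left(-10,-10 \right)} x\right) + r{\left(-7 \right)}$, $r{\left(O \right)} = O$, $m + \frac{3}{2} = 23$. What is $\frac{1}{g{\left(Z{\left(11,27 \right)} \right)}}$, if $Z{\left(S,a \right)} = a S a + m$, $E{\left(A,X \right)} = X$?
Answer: $\frac{4}{258276913} \approx 1.5487 \cdot 10^{-8}$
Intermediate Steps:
$m = \frac{43}{2}$ ($m = - \frac{3}{2} + 23 = \frac{43}{2} \approx 21.5$)
$Z{\left(S,a \right)} = \frac{43}{2} + S a^{2}$ ($Z{\left(S,a \right)} = a S a + \frac{43}{2} = S a a + \frac{43}{2} = S a^{2} + \frac{43}{2} = \frac{43}{2} + S a^{2}$)
$g{\left(x \right)} = -7 + x^{2} - 10 x$ ($g{\left(x \right)} = \left(x^{2} - 10 x\right) - 7 = -7 + x^{2} - 10 x$)
$\frac{1}{g{\left(Z{\left(11,27 \right)} \right)}} = \frac{1}{-7 + \left(\frac{43}{2} + 11 \cdot 27^{2}\right)^{2} - 10 \left(\frac{43}{2} + 11 \cdot 27^{2}\right)} = \frac{1}{-7 + \left(\frac{43}{2} + 11 \cdot 729\right)^{2} - 10 \left(\frac{43}{2} + 11 \cdot 729\right)} = \frac{1}{-7 + \left(\frac{43}{2} + 8019\right)^{2} - 10 \left(\frac{43}{2} + 8019\right)} = \frac{1}{-7 + \left(\frac{16081}{2}\right)^{2} - 80405} = \frac{1}{-7 + \frac{258598561}{4} - 80405} = \frac{1}{\frac{258276913}{4}} = \frac{4}{258276913}$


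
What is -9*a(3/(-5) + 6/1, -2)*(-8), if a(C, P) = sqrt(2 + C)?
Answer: 72*sqrt(185)/5 ≈ 195.86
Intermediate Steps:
-9*a(3/(-5) + 6/1, -2)*(-8) = -9*sqrt(2 + (3/(-5) + 6/1))*(-8) = -9*sqrt(2 + (3*(-1/5) + 6*1))*(-8) = -9*sqrt(2 + (-3/5 + 6))*(-8) = -9*sqrt(2 + 27/5)*(-8) = -9*sqrt(185)/5*(-8) = 72*sqrt(185)/5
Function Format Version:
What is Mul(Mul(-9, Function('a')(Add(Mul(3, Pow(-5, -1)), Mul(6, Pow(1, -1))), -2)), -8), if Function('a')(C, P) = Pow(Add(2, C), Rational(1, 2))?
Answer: Mul(Rational(72, 5), Pow(185, Rational(1, 2))) ≈ 195.86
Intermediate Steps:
Mul(Mul(-9, Function('a')(Add(Mul(3, Pow(-5, -1)), Mul(6, Pow(1, -1))), -2)), -8) = Mul(Mul(-9, Pow(Add(2, Add(Mul(3, Pow(-5, -1)), Mul(6, Pow(1, -1)))), Rational(1, 2))), -8) = Mul(Mul(-9, Pow(Add(2, Add(Mul(3, Rational(-1, 5)), Mul(6, 1))), Rational(1, 2))), -8) = Mul(Mul(-9, Pow(Add(2, Add(Rational(-3, 5), 6)), Rational(1, 2))), -8) = Mul(Mul(-9, Pow(Add(2, Rational(27, 5)), Rational(1, 2))), -8) = Mul(Mul(-9, Pow(Rational(37, 5), Rational(1, 2))), -8) = Mul(Mul(-9, Mul(Rational(1, 5), Pow(185, Rational(1, 2)))), -8) = Mul(Mul(Rational(-9, 5), Pow(185, Rational(1, 2))), -8) = Mul(Rational(72, 5), Pow(185, Rational(1, 2)))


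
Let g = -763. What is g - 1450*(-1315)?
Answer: 1905987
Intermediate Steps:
g - 1450*(-1315) = -763 - 1450*(-1315) = -763 + 1906750 = 1905987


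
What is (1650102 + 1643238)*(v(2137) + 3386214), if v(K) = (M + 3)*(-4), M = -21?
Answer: 11152191135240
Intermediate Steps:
v(K) = 72 (v(K) = (-21 + 3)*(-4) = -18*(-4) = 72)
(1650102 + 1643238)*(v(2137) + 3386214) = (1650102 + 1643238)*(72 + 3386214) = 3293340*3386286 = 11152191135240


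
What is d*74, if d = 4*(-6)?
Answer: -1776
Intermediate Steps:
d = -24
d*74 = -24*74 = -1776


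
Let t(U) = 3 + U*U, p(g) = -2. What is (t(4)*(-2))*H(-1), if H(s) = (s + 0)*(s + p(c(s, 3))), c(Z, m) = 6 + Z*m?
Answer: -114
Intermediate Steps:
t(U) = 3 + U²
H(s) = s*(-2 + s) (H(s) = (s + 0)*(s - 2) = s*(-2 + s))
(t(4)*(-2))*H(-1) = ((3 + 4²)*(-2))*(-(-2 - 1)) = ((3 + 16)*(-2))*(-1*(-3)) = (19*(-2))*3 = -38*3 = -114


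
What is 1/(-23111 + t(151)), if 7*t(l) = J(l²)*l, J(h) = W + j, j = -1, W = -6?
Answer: -1/23262 ≈ -4.2989e-5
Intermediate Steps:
J(h) = -7 (J(h) = -6 - 1 = -7)
t(l) = -l (t(l) = (-7*l)/7 = -l)
1/(-23111 + t(151)) = 1/(-23111 - 1*151) = 1/(-23111 - 151) = 1/(-23262) = -1/23262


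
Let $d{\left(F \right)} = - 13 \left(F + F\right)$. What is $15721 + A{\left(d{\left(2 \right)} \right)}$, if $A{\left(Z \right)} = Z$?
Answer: $15669$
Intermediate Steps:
$d{\left(F \right)} = - 26 F$ ($d{\left(F \right)} = - 13 \cdot 2 F = - 26 F$)
$15721 + A{\left(d{\left(2 \right)} \right)} = 15721 - 52 = 15669$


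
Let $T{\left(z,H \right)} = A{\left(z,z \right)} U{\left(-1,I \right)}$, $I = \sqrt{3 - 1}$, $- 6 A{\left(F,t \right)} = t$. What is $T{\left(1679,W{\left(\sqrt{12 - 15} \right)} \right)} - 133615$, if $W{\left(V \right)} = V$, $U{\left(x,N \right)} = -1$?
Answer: $- \frac{800011}{6} \approx -1.3334 \cdot 10^{5}$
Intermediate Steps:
$A{\left(F,t \right)} = - \frac{t}{6}$
$I = \sqrt{2} \approx 1.4142$
$T{\left(z,H \right)} = \frac{z}{6}$ ($T{\left(z,H \right)} = - \frac{z}{6} \left(-1\right) = \frac{z}{6}$)
$T{\left(1679,W{\left(\sqrt{12 - 15} \right)} \right)} - 133615 = \frac{1}{6} \cdot 1679 - 133615 = \frac{1679}{6} - 133615 = - \frac{800011}{6}$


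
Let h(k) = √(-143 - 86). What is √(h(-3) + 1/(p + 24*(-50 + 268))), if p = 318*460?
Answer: √(37878 + 5738971536*I*√229)/75756 ≈ 2.7507 + 2.7507*I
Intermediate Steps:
p = 146280
h(k) = I*√229 (h(k) = √(-229) = I*√229)
√(h(-3) + 1/(p + 24*(-50 + 268))) = √(I*√229 + 1/(146280 + 24*(-50 + 268))) = √(I*√229 + 1/(146280 + 24*218)) = √(I*√229 + 1/(146280 + 5232)) = √(I*√229 + 1/151512) = √(1/151512 + I*√229)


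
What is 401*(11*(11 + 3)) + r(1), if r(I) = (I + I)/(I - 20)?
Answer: 1173324/19 ≈ 61754.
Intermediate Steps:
r(I) = 2*I/(-20 + I) (r(I) = (2*I)/(-20 + I) = 2*I/(-20 + I))
401*(11*(11 + 3)) + r(1) = 401*(11*(11 + 3)) + 2*1/(-20 + 1) = 401*(11*14) + 2*1/(-19) = 401*154 + 2*1*(-1/19) = 61754 - 2/19 = 1173324/19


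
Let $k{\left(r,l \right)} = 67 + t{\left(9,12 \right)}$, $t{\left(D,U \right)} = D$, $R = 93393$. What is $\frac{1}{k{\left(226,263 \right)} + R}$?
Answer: $\frac{1}{93469} \approx 1.0699 \cdot 10^{-5}$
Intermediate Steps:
$k{\left(r,l \right)} = 76$ ($k{\left(r,l \right)} = 67 + 9 = 76$)
$\frac{1}{k{\left(226,263 \right)} + R} = \frac{1}{76 + 93393} = \frac{1}{93469}$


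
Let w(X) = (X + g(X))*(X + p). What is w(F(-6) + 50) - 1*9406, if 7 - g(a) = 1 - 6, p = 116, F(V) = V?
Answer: -446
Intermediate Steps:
g(a) = 12 (g(a) = 7 - (1 - 6) = 7 - 1*(-5) = 7 + 5 = 12)
w(X) = (12 + X)*(116 + X) (w(X) = (X + 12)*(X + 116) = (12 + X)*(116 + X))
w(F(-6) + 50) - 1*9406 = (1392 + (-6 + 50)² + 128*(-6 + 50)) - 1*9406 = (1392 + 44² + 128*44) - 9406 = (1392 + 1936 + 5632) - 9406 = 8960 - 9406 = -446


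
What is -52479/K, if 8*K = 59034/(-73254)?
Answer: 5125728888/9839 ≈ 5.2096e+5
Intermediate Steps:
K = -9839/97672 (K = (59034/(-73254))/8 = (59034*(-1/73254))/8 = (⅛)*(-9839/12209) = -9839/97672 ≈ -0.10074)
-52479/K = -52479/(-9839/97672) = -52479*(-97672/9839) = 5125728888/9839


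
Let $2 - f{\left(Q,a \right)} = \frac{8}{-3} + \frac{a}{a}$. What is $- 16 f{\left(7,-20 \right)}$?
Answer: $- \frac{176}{3} \approx -58.667$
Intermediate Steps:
$f{\left(Q,a \right)} = \frac{11}{3}$ ($f{\left(Q,a \right)} = 2 - \left(\frac{8}{-3} + \frac{a}{a}\right) = 2 - \left(8 \left(- \frac{1}{3}\right) + 1\right) = 2 - \left(- \frac{8}{3} + 1\right) = 2 - - \frac{5}{3} = 2 + \frac{5}{3} = \frac{11}{3}$)
$- 16 f{\left(7,-20 \right)} = \left(-16\right) \frac{11}{3} = - \frac{176}{3}$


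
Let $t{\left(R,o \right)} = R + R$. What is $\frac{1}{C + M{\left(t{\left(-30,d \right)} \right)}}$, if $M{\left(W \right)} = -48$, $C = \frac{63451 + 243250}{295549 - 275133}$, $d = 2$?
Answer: $- \frac{20416}{673267} \approx -0.030324$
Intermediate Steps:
$C = \frac{306701}{20416} \approx 15.023$
$t{\left(R,o \right)} = 2 R$
$\frac{1}{C + M{\left(t{\left(-30,d \right)} \right)}} = \frac{1}{\frac{306701}{20416} - 48} = \frac{1}{- \frac{673267}{20416}} = - \frac{20416}{673267}$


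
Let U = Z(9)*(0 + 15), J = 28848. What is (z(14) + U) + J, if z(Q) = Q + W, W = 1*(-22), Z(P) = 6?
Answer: 28930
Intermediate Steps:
W = -22
z(Q) = -22 + Q (z(Q) = Q - 22 = -22 + Q)
U = 90 (U = 6*(0 + 15) = 6*15 = 90)
(z(14) + U) + J = ((-22 + 14) + 90) + 28848 = (-8 + 90) + 28848 = 82 + 28848 = 28930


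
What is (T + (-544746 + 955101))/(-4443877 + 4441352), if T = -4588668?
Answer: 4178313/2525 ≈ 1654.8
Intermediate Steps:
(T + (-544746 + 955101))/(-4443877 + 4441352) = (-4588668 + (-544746 + 955101))/(-4443877 + 4441352) = (-4588668 + 410355)/(-2525) = -4178313*(-1/2525) = 4178313/2525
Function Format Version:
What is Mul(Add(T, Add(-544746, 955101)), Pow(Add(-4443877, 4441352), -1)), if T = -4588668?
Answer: Rational(4178313, 2525) ≈ 1654.8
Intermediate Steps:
Mul(Add(T, Add(-544746, 955101)), Pow(Add(-4443877, 4441352), -1)) = Mul(Add(-4588668, Add(-544746, 955101)), Pow(Add(-4443877, 4441352), -1)) = Mul(Add(-4588668, 410355), Pow(-2525, -1)) = Mul(-4178313, Rational(-1, 2525)) = Rational(4178313, 2525)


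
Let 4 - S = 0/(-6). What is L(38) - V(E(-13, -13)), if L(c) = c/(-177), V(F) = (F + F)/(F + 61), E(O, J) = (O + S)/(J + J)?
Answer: -63796/282315 ≈ -0.22597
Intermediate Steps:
S = 4 (S = 4 - 0/(-6) = 4 - 0*(-1)/6 = 4 - 1*0 = 4 + 0 = 4)
E(O, J) = (4 + O)/(2*J) (E(O, J) = (O + 4)/(J + J) = (4 + O)/((2*J)) = (4 + O)*(1/(2*J)) = (4 + O)/(2*J))
V(F) = 2*F/(61 + F) (V(F) = (2*F)/(61 + F) = 2*F/(61 + F))
L(c) = -c/177 (L(c) = c*(-1/177) = -c/177)
L(38) - V(E(-13, -13)) = -1/177*38 - 2*(1/2)*(4 - 13)/(-13)/(61 + (1/2)*(4 - 13)/(-13)) = -38/177 - 2*(1/2)*(-1/13)*(-9)/(61 + (1/2)*(-1/13)*(-9)) = -38/177 - 2*9/(26*(61 + 9/26)) = -38/177 - 2*9/(26*1595/26) = -38/177 - 2*9*26/(26*1595) = -38/177 - 1*18/1595 = -38/177 - 18/1595 = -63796/282315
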